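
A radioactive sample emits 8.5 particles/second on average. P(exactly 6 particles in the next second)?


Poisson(λ=8.5): P(X=6) = e^(-λ)×λ^k/k!
= e^(-8.5) × 8.5^6 / 6!
≈ 0.000203468369 × 377149.515625 / 720 ≈ 0.106581

P(X=6) ≈ 0.106581 ≈ 10.66%


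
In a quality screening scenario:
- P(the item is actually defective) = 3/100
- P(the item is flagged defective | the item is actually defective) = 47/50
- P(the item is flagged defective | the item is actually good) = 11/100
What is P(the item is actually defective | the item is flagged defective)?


Using Bayes' theorem:
P(A|B) = P(B|A)·P(A) / P(B)

P(the item is flagged defective) = 47/50 × 3/100 + 11/100 × 97/100
= 141/5000 + 1067/10000 = 1349/10000

P(the item is actually defective|the item is flagged defective) = (141/5000) / (1349/10000) = 282/1349

P(the item is actually defective|the item is flagged defective) = 282/1349 ≈ 20.90%


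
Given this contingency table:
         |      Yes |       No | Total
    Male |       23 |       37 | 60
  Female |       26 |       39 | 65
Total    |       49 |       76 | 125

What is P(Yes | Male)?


P(Yes | Male) = 23/(23+37) = 23/60

P(Yes|Male) = 23/60 ≈ 38.33%


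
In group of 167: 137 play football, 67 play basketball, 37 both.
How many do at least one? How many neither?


|A∪B| = 137+67-37 = 167
Neither = 167-167 = 0

At least one: 167; Neither: 0


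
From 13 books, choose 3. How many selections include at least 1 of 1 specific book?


Complement: C(13,3) - C(12,3) = 286 - 220 = 66

66


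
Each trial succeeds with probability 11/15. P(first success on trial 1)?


Geometric: P(X=1) = (1-p)^(k-1)×p = (4/15)^0×11/15 = 11/15

P(X=1) = 11/15 ≈ 73.33%


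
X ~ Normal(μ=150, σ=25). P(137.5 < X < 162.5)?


z₁=(137.5-150)/25=-0.5, z₂=(162.5-150)/25=0.5
P = Φ(0.5) - Φ(-0.5) = 0.691462 - 0.308538 = 0.382924 ≈ 0.3829

P(137.5 < X < 162.5) ≈ 0.3829


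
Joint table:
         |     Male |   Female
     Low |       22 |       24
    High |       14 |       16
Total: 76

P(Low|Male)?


P(Low|Male) = 22/(22+14) = 22/36 = 11/18

P = 11/18 ≈ 61.11%


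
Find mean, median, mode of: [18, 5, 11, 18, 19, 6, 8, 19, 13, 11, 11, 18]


Sorted: [5, 6, 8, 11, 11, 11, 13, 18, 18, 18, 19, 19]
Mean = 157/12
Median = 12
Freq: {18: 3, 5: 1, 11: 3, 19: 2, 6: 1, 8: 1, 13: 1}
Mode: [11, 18]

Mean=157/12, Median=12, Mode=[11, 18]


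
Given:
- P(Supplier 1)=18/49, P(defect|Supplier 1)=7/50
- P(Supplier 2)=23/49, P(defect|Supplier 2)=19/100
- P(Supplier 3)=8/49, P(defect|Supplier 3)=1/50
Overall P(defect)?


P(B) = Σ P(B|Aᵢ)×P(Aᵢ)
  7/50×18/49 = 9/175
  19/100×23/49 = 437/4900
  1/50×8/49 = 4/1225
Sum = 141/980

P(defect) = 141/980 ≈ 14.39%


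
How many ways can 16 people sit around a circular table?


Circular arrangements of 16 distinct objects: fix one position to break rotational symmetry.
(n-1)! = 15! = 1307674368000

1307674368000


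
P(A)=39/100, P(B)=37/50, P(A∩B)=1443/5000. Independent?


P(A)×P(B) = 1443/5000
P(A∩B) = 1443/5000
Equal ✓ → Independent

Yes, independent


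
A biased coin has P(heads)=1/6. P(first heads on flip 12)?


Geometric: P(X=12) = (1-p)^(k-1)×p = (5/6)^11×1/6 = 48828125/2176782336

P(X=12) = 48828125/2176782336 ≈ 2.24%


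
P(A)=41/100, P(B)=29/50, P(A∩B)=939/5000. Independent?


P(A)×P(B) = 1189/5000
P(A∩B) = 939/5000
Not equal → NOT independent

No, not independent


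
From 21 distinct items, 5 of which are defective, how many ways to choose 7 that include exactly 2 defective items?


Choose 2 of the 5 defective items and 5 of the other 16 items:
C(5,2)×C(16,5) = 10×4368 = 43680

43680


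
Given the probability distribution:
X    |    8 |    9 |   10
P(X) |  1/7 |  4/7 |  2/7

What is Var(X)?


E[X] = 64/7
E[X²] = 84
Var(X) = E[X²] - (E[X])² = 84 - 4096/49 = 20/49

Var(X) = 20/49 ≈ 0.4082


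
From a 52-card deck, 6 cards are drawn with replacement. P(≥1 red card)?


P(not a red card) = 26/52 = 1/2
P(none in 6 draws) = (1/2)^6 = 1/64
P(≥1 red card) = 1 - 1/64 = 63/64

P = 63/64 ≈ 98.44%


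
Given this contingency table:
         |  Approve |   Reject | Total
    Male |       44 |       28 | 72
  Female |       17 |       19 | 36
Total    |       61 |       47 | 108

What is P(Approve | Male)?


P(Approve | Male) = 44/(44+28) = 44/72 = 11/18

P(Approve|Male) = 11/18 ≈ 61.11%


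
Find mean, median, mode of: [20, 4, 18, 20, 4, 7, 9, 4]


Sorted: [4, 4, 4, 7, 9, 18, 20, 20]
Mean = 86/8 = 43/4
Median = 8
Freq: {20: 2, 4: 3, 18: 1, 7: 1, 9: 1}
Mode: [4]

Mean=43/4, Median=8, Mode=4


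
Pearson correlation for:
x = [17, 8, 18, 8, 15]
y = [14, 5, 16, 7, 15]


n=5, Σx=66, Σy=57, Σxy=847, Σx²=966, Σy²=751
r = (5×847 - 66×57)/√((5×966 - 66²)(5×751 - 57²))
= 473/√(474×506) = 473/√239844 ≈ 473/489.7387 ≈ 0.9658

r ≈ 0.9658


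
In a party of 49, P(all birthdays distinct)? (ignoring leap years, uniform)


P(all different) = Π(365-i)/365 for i=0..48
= (365/365)×(364/365)×...×(317/365)
= 0.034220

P ≈ 0.0342 ≈ 3.42%


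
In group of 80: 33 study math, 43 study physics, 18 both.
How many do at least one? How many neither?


|A∪B| = 33+43-18 = 58
Neither = 80-58 = 22

At least one: 58; Neither: 22


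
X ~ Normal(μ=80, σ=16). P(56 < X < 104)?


z₁=(56-80)/16=-1.5, z₂=(104-80)/16=1.5
P = Φ(1.5) - Φ(-1.5) = 0.933193 - 0.066807 = 0.866386 ≈ 0.8664

P(56 < X < 104) ≈ 0.8664


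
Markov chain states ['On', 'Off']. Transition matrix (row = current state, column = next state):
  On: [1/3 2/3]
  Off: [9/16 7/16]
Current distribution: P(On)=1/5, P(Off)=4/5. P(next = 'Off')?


P(next=Off) = Σᵢ P(now=i)×P(i→Off)
= 1/5×2/3 + 4/5×7/16
= 2/15 + 7/20 = 29/60

P = 29/60 ≈ 0.4833


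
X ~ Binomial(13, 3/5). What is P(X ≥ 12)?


P(X ≥ 12) = Σ P(X=i) for i=12..13
P(X=12) = 13817466/1220703125
P(X=13) = 1594323/1220703125
Sum = 15411789/1220703125

P(X ≥ 12) = 15411789/1220703125 ≈ 1.26%


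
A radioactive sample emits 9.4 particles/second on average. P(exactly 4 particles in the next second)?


Poisson(λ=9.4): P(X=4) = e^(-λ)×λ^k/k!
= e^(-9.4) × 9.4^4 / 4!
≈ 8.272406556e-05 × 7807.4896 / 24 ≈ 0.026911

P(X=4) ≈ 0.026911 ≈ 2.69%


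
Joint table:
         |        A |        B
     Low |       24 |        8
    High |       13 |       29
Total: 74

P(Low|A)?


P(Low|A) = 24/(24+13) = 24/37

P = 24/37 ≈ 64.86%


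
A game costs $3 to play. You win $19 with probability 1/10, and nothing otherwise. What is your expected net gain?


E[gain] = (19-3)×1/10 + (-3)×9/10
= 8/5 - 27/10 = -11/10

Expected net gain = $-11/10 ≈ $-1.10


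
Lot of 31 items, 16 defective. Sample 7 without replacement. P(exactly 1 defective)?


Hypergeometric: C(16,1)×C(15,6)/C(31,7)
= 16×5005/2629575 = 1232/40455

P(X=1) = 1232/40455 ≈ 3.05%


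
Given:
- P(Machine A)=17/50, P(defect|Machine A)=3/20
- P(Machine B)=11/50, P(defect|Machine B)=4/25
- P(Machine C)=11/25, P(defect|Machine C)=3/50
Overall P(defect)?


P(B) = Σ P(B|Aᵢ)×P(Aᵢ)
  3/20×17/50 = 51/1000
  4/25×11/50 = 22/625
  3/50×11/25 = 33/1250
Sum = 563/5000

P(defect) = 563/5000 ≈ 11.26%


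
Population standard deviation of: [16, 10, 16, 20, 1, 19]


Mean = 82/6 = 41/3
  (16-41/3)²=49/9
  (10-41/3)²=121/9
  (16-41/3)²=49/9
  (20-41/3)²=361/9
  (1-41/3)²=1444/9
  (19-41/3)²=256/9
Σ(x-μ)² = 760/3
σ² = (760/3)/6 = 380/9

σ = √(380/9) ≈ 6.4979


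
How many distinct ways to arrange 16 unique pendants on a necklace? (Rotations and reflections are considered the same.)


Free circular arrangements: rotations and reflections both identified.
(n-1)!/2 = 15!/2 = 1307674368000/2 = 653837184000

653837184000


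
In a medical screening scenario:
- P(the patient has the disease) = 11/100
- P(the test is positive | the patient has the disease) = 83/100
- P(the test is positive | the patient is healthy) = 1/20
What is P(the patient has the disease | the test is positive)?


Using Bayes' theorem:
P(A|B) = P(B|A)·P(A) / P(B)

P(the test is positive) = 83/100 × 11/100 + 1/20 × 89/100
= 913/10000 + 89/2000 = 679/5000

P(the patient has the disease|the test is positive) = (913/10000) / (679/5000) = 913/1358

P(the patient has the disease|the test is positive) = 913/1358 ≈ 67.23%


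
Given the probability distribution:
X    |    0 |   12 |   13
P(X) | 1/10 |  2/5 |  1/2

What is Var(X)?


E[X] = 113/10
E[X²] = 1421/10
Var(X) = E[X²] - (E[X])² = 1421/10 - 12769/100 = 1441/100

Var(X) = 1441/100 ≈ 14.4100


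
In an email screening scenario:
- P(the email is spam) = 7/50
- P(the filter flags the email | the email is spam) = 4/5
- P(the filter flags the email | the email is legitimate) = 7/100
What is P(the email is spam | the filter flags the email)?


Using Bayes' theorem:
P(A|B) = P(B|A)·P(A) / P(B)

P(the filter flags the email) = 4/5 × 7/50 + 7/100 × 43/50
= 14/125 + 301/5000 = 861/5000

P(the email is spam|the filter flags the email) = (14/125) / (861/5000) = 80/123

P(the email is spam|the filter flags the email) = 80/123 ≈ 65.04%


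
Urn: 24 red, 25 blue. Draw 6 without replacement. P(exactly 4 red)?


Hypergeometric: C(24,4)×C(25,2)/C(49,6)
= 10626×300/13983816 = 75/329

P(X=4) = 75/329 ≈ 22.80%


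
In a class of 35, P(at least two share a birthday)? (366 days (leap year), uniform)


P(all different) = Π(366-i)/366 for i=0..34
= 0.186502
P(match) = 1 - 0.186502 = 0.813498

P ≈ 0.8135 ≈ 81.35%


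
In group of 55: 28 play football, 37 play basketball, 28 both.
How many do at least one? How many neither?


|A∪B| = 28+37-28 = 37
Neither = 55-37 = 18

At least one: 37; Neither: 18


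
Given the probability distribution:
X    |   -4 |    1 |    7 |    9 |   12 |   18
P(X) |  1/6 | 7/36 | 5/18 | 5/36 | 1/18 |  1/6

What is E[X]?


E[X] = Σ x·P(X=x)
= (-4)×(1/6) + (1)×(7/36) + (7)×(5/18) + (9)×(5/36) + (12)×(1/18) + (18)×(1/6)
= 115/18

E[X] = 115/18


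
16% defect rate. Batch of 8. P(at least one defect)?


P(all good) = (21/25)^8 = 37822859361/152587890625
P(≥1 defect) = 114765031264/152587890625

P = 114765031264/152587890625 ≈ 75.21%


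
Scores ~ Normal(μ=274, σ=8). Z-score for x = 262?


z = (x - μ)/σ = (262 - 274)/8 = -1.5

z = -1.5


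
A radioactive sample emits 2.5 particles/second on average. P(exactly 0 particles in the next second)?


Poisson(λ=2.5): P(X=0) = e^(-λ)×λ^k/k!
= e^(-2.5) × 2.5^0 / 0!
≈ 0.08208499862 × 1 / 1 ≈ 0.082085

P(X=0) ≈ 0.082085 ≈ 8.21%


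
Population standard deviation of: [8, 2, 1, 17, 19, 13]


Mean = 60/6 = 10
  (8-10)²=4
  (2-10)²=64
  (1-10)²=81
  (17-10)²=49
  (19-10)²=81
  (13-10)²=9
Σ(x-μ)² = 288
σ² = 288/6 = 48

σ = √(48) ≈ 6.9282


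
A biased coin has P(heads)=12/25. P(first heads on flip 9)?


Geometric: P(X=9) = (1-p)^(k-1)×p = (13/25)^8×12/25 = 9788768652/3814697265625

P(X=9) = 9788768652/3814697265625 ≈ 0.26%


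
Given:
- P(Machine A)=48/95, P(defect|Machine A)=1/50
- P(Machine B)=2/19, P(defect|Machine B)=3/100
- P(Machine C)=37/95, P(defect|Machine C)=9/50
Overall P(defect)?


P(B) = Σ P(B|Aᵢ)×P(Aᵢ)
  1/50×48/95 = 24/2375
  3/100×2/19 = 3/950
  9/50×37/95 = 333/4750
Sum = 198/2375

P(defect) = 198/2375 ≈ 8.34%


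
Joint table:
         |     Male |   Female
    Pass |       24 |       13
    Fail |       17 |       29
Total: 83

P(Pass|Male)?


P(Pass|Male) = 24/(24+17) = 24/41

P = 24/41 ≈ 58.54%


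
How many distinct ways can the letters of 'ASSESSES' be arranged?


Letters: 8, freq: {'A': 1, 'S': 5, 'E': 2}
8!/(1!×5!×2!) = 40320/240 = 168

168


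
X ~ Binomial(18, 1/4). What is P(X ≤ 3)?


P(X ≤ 3) = Σ P(X=i) for i=0..3
P(X=0) = 387420489/68719476736
P(X=1) = 1162261467/34359738368
P(X=2) = 6586148313/68719476736
P(X=3) = 731794257/4294967296
Sum = 2625849981/8589934592

P(X ≤ 3) = 2625849981/8589934592 ≈ 30.57%


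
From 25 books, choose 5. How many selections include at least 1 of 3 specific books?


Complement: C(25,5) - C(22,5) = 53130 - 26334 = 26796

26796


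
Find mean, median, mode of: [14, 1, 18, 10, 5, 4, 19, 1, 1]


Sorted: [1, 1, 1, 4, 5, 10, 14, 18, 19]
Mean = 73/9
Median = 5
Freq: {14: 1, 1: 3, 18: 1, 10: 1, 5: 1, 4: 1, 19: 1}
Mode: [1]

Mean=73/9, Median=5, Mode=1


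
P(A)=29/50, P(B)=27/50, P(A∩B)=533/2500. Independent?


P(A)×P(B) = 783/2500
P(A∩B) = 533/2500
Not equal → NOT independent

No, not independent


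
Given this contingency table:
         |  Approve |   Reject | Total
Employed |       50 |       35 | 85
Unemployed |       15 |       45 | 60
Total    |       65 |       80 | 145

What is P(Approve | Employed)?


P(Approve | Employed) = 50/(50+35) = 50/85 = 10/17

P(Approve|Employed) = 10/17 ≈ 58.82%


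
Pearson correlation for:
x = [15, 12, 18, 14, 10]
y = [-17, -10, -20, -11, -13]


n=5, Σx=69, Σy=-71, Σxy=-1019, Σx²=989, Σy²=1079
r = (5×(-1019) - 69×(-71))/√((5×989 - 69²)(5×1079 - (-71)²))
= -196/√(184×354) = -196/√65136 ≈ -196/255.2176 ≈ -0.7680

r ≈ -0.7680


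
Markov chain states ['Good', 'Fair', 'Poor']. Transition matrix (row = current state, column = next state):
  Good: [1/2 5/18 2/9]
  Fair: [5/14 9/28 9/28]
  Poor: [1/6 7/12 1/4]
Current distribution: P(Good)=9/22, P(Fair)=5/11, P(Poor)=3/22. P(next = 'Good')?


P(next=Good) = Σᵢ P(now=i)×P(i→Good)
= 9/22×1/2 + 5/11×5/14 + 3/22×1/6
= 9/44 + 25/154 + 1/44 = 30/77

P = 30/77 ≈ 0.3896


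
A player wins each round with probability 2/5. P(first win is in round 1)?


Geometric: P(X=1) = (1-p)^(k-1)×p = (3/5)^0×2/5 = 2/5

P(X=1) = 2/5 ≈ 40.00%


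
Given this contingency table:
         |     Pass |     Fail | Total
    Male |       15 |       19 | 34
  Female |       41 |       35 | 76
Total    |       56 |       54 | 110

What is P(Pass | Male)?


P(Pass | Male) = 15/(15+19) = 15/34

P(Pass|Male) = 15/34 ≈ 44.12%


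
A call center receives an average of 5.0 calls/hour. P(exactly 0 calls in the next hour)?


Poisson(λ=5.0): P(X=0) = e^(-λ)×λ^k/k!
= e^(-5.0) × 5.0^0 / 0!
≈ 0.006737946999 × 1 / 1 ≈ 0.006738

P(X=0) ≈ 0.006738 ≈ 0.67%


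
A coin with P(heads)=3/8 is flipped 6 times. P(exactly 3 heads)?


Binomial: P(X=3) = C(6,3)×p^3×(1-p)^3
= 20 × 27/512 × 125/512 = 16875/65536

P(X=3) = 16875/65536 ≈ 25.75%


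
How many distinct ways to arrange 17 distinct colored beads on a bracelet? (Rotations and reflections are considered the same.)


Free circular arrangements: rotations and reflections both identified.
(n-1)!/2 = 16!/2 = 20922789888000/2 = 10461394944000

10461394944000


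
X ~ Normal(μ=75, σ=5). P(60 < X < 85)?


z₁=(60-75)/5=-3.0, z₂=(85-75)/5=2.0
P = Φ(2.0) - Φ(-3.0) = 0.977250 - 0.001350 = 0.975900 ≈ 0.9759

P(60 < X < 85) ≈ 0.9759


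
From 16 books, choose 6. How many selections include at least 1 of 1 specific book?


Complement: C(16,6) - C(15,6) = 8008 - 5005 = 3003

3003


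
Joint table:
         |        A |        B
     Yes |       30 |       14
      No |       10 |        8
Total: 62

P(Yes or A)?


P(Yes∨A) = P(Yes) + P(A) - P(Yes∧A)
= (44 + 40 - 30)/62 = 54/62 = 27/31

P = 27/31 ≈ 87.10%


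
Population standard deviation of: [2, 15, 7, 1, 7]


Mean = 32/5
  (2-32/5)²=484/25
  (15-32/5)²=1849/25
  (7-32/5)²=9/25
  (1-32/5)²=729/25
  (7-32/5)²=9/25
Σ(x-μ)² = 616/5
σ² = (616/5)/5 = 616/25

σ = √(616/25) ≈ 4.9639


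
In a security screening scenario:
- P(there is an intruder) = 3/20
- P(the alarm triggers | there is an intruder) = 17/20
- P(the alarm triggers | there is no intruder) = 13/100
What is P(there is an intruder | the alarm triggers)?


Using Bayes' theorem:
P(A|B) = P(B|A)·P(A) / P(B)

P(the alarm triggers) = 17/20 × 3/20 + 13/100 × 17/20
= 51/400 + 221/2000 = 119/500

P(there is an intruder|the alarm triggers) = (51/400) / (119/500) = 15/28

P(there is an intruder|the alarm triggers) = 15/28 ≈ 53.57%


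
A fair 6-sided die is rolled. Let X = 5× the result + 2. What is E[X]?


E[die] = (1+6)/2 = 7/2
E[X] = 5×7/2 + 2 = 39/2

E[X] = 39/2


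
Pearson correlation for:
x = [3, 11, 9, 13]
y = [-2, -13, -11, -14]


n=4, Σx=36, Σy=-40, Σxy=-430, Σx²=380, Σy²=490
r = (4×(-430) - 36×(-40))/√((4×380 - 36²)(4×490 - (-40)²))
= -280/√(224×360) = -280/√80640 ≈ -280/283.9718 ≈ -0.9860

r ≈ -0.9860


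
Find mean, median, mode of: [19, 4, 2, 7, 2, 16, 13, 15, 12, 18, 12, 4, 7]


Sorted: [2, 2, 4, 4, 7, 7, 12, 12, 13, 15, 16, 18, 19]
Mean = 131/13
Median = 12
Freq: {19: 1, 4: 2, 2: 2, 7: 2, 16: 1, 13: 1, 15: 1, 12: 2, 18: 1}
Mode: [2, 4, 7, 12]

Mean=131/13, Median=12, Mode=[2, 4, 7, 12]


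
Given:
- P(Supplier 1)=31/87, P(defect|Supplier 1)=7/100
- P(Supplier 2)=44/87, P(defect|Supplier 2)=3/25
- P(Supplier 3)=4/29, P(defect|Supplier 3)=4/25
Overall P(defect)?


P(B) = Σ P(B|Aᵢ)×P(Aᵢ)
  7/100×31/87 = 217/8700
  3/25×44/87 = 44/725
  4/25×4/29 = 16/725
Sum = 937/8700

P(defect) = 937/8700 ≈ 10.77%


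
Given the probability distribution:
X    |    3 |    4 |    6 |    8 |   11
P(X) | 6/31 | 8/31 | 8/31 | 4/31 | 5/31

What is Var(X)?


E[X] = 185/31
E[X²] = 1331/31
Var(X) = E[X²] - (E[X])² = 1331/31 - 34225/961 = 7036/961

Var(X) = 7036/961 ≈ 7.3215


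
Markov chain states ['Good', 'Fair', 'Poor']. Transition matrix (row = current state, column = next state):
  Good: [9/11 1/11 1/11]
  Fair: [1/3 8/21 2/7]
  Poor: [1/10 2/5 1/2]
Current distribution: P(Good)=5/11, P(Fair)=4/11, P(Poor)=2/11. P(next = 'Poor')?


P(next=Poor) = Σᵢ P(now=i)×P(i→Poor)
= 5/11×1/11 + 4/11×2/7 + 2/11×1/2
= 5/121 + 8/77 + 1/11 = 200/847

P = 200/847 ≈ 0.2361


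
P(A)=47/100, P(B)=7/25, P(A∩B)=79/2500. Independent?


P(A)×P(B) = 329/2500
P(A∩B) = 79/2500
Not equal → NOT independent

No, not independent


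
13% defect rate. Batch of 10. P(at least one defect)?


P(all good) = (87/100)^10 = 24842341419143568849/100000000000000000000
P(≥1 defect) = 75157658580856431151/100000000000000000000

P = 75157658580856431151/100000000000000000000 ≈ 75.16%


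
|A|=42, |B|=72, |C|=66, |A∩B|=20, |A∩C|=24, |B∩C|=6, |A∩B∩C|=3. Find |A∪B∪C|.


|A∪B∪C| = 42+72+66-20-24-6+3 = 133

|A∪B∪C| = 133


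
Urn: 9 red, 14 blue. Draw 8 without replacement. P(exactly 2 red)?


Hypergeometric: C(9,2)×C(14,6)/C(23,8)
= 36×3003/490314 = 1638/7429

P(X=2) = 1638/7429 ≈ 22.05%


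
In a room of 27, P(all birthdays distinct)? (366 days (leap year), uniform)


P(all different) = Π(366-i)/366 for i=0..26
= (366/366)×(365/366)×...×(340/366)
= 0.374173

P ≈ 0.3742 ≈ 37.42%


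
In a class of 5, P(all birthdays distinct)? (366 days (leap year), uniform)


P(all different) = Π(366-i)/366 for i=0..4
= (366/366)×(365/366)×...×(362/366)
= 0.972938

P ≈ 0.9729 ≈ 97.29%


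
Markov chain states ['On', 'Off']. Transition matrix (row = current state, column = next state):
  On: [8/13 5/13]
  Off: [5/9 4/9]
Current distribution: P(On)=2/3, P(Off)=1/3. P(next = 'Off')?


P(next=Off) = Σᵢ P(now=i)×P(i→Off)
= 2/3×5/13 + 1/3×4/9
= 10/39 + 4/27 = 142/351

P = 142/351 ≈ 0.4046


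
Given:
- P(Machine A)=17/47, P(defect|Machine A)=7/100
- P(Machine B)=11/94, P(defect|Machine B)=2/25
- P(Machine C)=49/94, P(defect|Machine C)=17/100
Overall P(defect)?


P(B) = Σ P(B|Aᵢ)×P(Aᵢ)
  7/100×17/47 = 119/4700
  2/25×11/94 = 11/1175
  17/100×49/94 = 833/9400
Sum = 1159/9400

P(defect) = 1159/9400 ≈ 12.33%


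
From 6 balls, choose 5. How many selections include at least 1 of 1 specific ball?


Complement: C(6,5) - C(5,5) = 6 - 1 = 5

5


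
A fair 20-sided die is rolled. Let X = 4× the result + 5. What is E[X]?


E[die] = (1+20)/2 = 21/2
E[X] = 4×21/2 + 5 = 47

E[X] = 47


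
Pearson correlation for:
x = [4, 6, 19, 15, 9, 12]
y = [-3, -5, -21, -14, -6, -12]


n=6, Σx=65, Σy=-61, Σxy=-849, Σx²=863, Σy²=851
r = (6×(-849) - 65×(-61))/√((6×863 - 65²)(6×851 - (-61)²))
= -1129/√(953×1385) = -1129/√1319905 ≈ -1129/1148.8712 ≈ -0.9827

r ≈ -0.9827


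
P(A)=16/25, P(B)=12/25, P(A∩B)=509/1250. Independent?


P(A)×P(B) = 192/625
P(A∩B) = 509/1250
Not equal → NOT independent

No, not independent


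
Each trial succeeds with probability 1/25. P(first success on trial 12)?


Geometric: P(X=12) = (1-p)^(k-1)×p = (24/25)^11×1/25 = 1521681143169024/59604644775390625

P(X=12) = 1521681143169024/59604644775390625 ≈ 2.55%


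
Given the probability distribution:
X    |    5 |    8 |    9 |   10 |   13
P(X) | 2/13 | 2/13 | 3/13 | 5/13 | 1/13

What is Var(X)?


E[X] = 116/13
E[X²] = 1090/13
Var(X) = E[X²] - (E[X])² = 1090/13 - 13456/169 = 714/169

Var(X) = 714/169 ≈ 4.2249


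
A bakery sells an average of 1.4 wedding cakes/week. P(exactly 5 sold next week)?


Poisson(λ=1.4): P(X=5) = e^(-λ)×λ^k/k!
= e^(-1.4) × 1.4^5 / 5!
≈ 0.2465969639 × 5.37824 / 120 ≈ 0.011052

P(X=5) ≈ 0.011052 ≈ 1.11%


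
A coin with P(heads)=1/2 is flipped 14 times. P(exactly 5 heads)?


Binomial: P(X=5) = C(14,5)×p^5×(1-p)^9
= 2002 × 1/32 × 1/512 = 1001/8192

P(X=5) = 1001/8192 ≈ 12.22%


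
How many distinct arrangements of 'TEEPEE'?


Letters: 6, freq: {'T': 1, 'E': 4, 'P': 1}
6!/(1!×4!×1!) = 720/24 = 30

30


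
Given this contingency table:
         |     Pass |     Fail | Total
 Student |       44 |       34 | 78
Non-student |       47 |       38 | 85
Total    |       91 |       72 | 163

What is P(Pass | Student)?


P(Pass | Student) = 44/(44+34) = 44/78 = 22/39

P(Pass|Student) = 22/39 ≈ 56.41%


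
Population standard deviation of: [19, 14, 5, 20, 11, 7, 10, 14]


Mean = 100/8 = 25/2
  (19-25/2)²=169/4
  (14-25/2)²=9/4
  (5-25/2)²=225/4
  (20-25/2)²=225/4
  (11-25/2)²=9/4
  (7-25/2)²=121/4
  (10-25/2)²=25/4
  (14-25/2)²=9/4
Σ(x-μ)² = 198
σ² = 198/8 = 99/4

σ = √(99/4) ≈ 4.9749


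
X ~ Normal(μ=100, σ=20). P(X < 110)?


z = (110-100)/20 = 0.5
P(Z < 0.5) = 0.6915

P(X < 110) ≈ 0.6915


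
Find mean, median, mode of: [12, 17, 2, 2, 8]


Sorted: [2, 2, 8, 12, 17]
Mean = 41/5
Median = 8
Freq: {12: 1, 17: 1, 2: 2, 8: 1}
Mode: [2]

Mean=41/5, Median=8, Mode=2


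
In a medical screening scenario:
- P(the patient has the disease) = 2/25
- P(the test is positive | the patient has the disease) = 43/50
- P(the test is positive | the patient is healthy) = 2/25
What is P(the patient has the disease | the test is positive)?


Using Bayes' theorem:
P(A|B) = P(B|A)·P(A) / P(B)

P(the test is positive) = 43/50 × 2/25 + 2/25 × 23/25
= 43/625 + 46/625 = 89/625

P(the patient has the disease|the test is positive) = (43/625) / (89/625) = 43/89

P(the patient has the disease|the test is positive) = 43/89 ≈ 48.31%


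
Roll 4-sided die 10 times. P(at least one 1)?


P(no 1)^10 = (3/4)^10 = 59049/1048576
P(≥1) = 1 - 59049/1048576 = 989527/1048576

P = 989527/1048576 ≈ 94.37%


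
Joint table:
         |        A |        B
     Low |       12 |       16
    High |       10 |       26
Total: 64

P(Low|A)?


P(Low|A) = 12/(12+10) = 12/22 = 6/11

P = 6/11 ≈ 54.55%


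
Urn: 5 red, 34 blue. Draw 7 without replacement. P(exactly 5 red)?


Hypergeometric: C(5,5)×C(34,2)/C(39,7)
= 1×561/15380937 = 1/27417

P(X=5) = 1/27417 ≈ 0.00%


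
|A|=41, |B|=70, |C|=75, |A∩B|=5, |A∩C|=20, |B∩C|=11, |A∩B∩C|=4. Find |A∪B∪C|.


|A∪B∪C| = 41+70+75-5-20-11+4 = 154

|A∪B∪C| = 154


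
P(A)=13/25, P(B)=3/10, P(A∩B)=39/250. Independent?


P(A)×P(B) = 39/250
P(A∩B) = 39/250
Equal ✓ → Independent

Yes, independent


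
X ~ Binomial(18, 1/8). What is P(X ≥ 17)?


P(X ≥ 17) = Σ P(X=i) for i=17..18
P(X=17) = 63/9007199254740992
P(X=18) = 1/18014398509481984
Sum = 127/18014398509481984

P(X ≥ 17) = 127/18014398509481984 ≈ 0.00%


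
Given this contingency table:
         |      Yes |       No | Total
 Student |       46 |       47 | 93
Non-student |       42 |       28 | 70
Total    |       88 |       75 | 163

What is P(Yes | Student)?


P(Yes | Student) = 46/(46+47) = 46/93

P(Yes|Student) = 46/93 ≈ 49.46%


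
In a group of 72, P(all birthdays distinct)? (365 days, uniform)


P(all different) = Π(365-i)/365 for i=0..71
= (365/365)×(364/365)×...×(294/365)
= 0.000547

P ≈ 0.0005 ≈ 0.05%


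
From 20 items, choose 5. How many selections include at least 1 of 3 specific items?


Complement: C(20,5) - C(17,5) = 15504 - 6188 = 9316

9316


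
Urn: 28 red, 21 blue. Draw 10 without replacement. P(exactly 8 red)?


Hypergeometric: C(28,8)×C(21,2)/C(49,10)
= 3108105×210/8217822536 = 26325/331444

P(X=8) = 26325/331444 ≈ 7.94%


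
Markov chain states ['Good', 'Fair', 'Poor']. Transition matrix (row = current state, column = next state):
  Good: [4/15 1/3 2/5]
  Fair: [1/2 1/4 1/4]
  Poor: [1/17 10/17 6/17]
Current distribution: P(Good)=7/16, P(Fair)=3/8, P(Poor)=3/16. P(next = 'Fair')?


P(next=Fair) = Σᵢ P(now=i)×P(i→Fair)
= 7/16×1/3 + 3/8×1/4 + 3/16×10/17
= 7/48 + 3/32 + 15/136 = 571/1632

P = 571/1632 ≈ 0.3499


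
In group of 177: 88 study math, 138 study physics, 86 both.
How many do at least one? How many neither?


|A∪B| = 88+138-86 = 140
Neither = 177-140 = 37

At least one: 140; Neither: 37


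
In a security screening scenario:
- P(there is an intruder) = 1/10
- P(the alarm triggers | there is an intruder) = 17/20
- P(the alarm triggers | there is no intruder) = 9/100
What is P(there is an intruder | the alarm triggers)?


Using Bayes' theorem:
P(A|B) = P(B|A)·P(A) / P(B)

P(the alarm triggers) = 17/20 × 1/10 + 9/100 × 9/10
= 17/200 + 81/1000 = 83/500

P(there is an intruder|the alarm triggers) = (17/200) / (83/500) = 85/166

P(there is an intruder|the alarm triggers) = 85/166 ≈ 51.20%


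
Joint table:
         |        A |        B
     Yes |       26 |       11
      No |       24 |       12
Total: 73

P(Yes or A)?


P(Yes∨A) = P(Yes) + P(A) - P(Yes∧A)
= (37 + 50 - 26)/73 = 61/73

P = 61/73 ≈ 83.56%


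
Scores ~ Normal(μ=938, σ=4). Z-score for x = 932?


z = (x - μ)/σ = (932 - 938)/4 = -1.5

z = -1.5


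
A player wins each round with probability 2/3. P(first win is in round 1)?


Geometric: P(X=1) = (1-p)^(k-1)×p = (1/3)^0×2/3 = 2/3

P(X=1) = 2/3 ≈ 66.67%


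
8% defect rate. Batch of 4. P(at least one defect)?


P(all good) = (23/25)^4 = 279841/390625
P(≥1 defect) = 110784/390625

P = 110784/390625 ≈ 28.36%


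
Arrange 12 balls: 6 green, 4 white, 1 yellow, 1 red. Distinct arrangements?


12!/(6!×4!×1!×1!) = 27720

27720


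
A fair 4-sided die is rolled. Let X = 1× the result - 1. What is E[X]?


E[die] = (1+4)/2 = 5/2
E[X] = 1×5/2 - 1 = 3/2

E[X] = 3/2


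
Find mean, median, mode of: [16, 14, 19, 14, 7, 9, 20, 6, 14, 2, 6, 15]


Sorted: [2, 6, 6, 7, 9, 14, 14, 14, 15, 16, 19, 20]
Mean = 142/12 = 71/6
Median = 14
Freq: {16: 1, 14: 3, 19: 1, 7: 1, 9: 1, 20: 1, 6: 2, 2: 1, 15: 1}
Mode: [14]

Mean=71/6, Median=14, Mode=14


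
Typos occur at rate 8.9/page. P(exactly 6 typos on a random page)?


Poisson(λ=8.9): P(X=6) = e^(-λ)×λ^k/k!
= e^(-8.9) × 8.9^6 / 6!
≈ 0.0001363889265 × 496981.290961 / 720 ≈ 0.094143

P(X=6) ≈ 0.094143 ≈ 9.41%


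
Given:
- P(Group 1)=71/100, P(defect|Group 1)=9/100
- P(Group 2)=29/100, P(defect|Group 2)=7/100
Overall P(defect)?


P(B) = Σ P(B|Aᵢ)×P(Aᵢ)
  9/100×71/100 = 639/10000
  7/100×29/100 = 203/10000
Sum = 421/5000

P(defect) = 421/5000 ≈ 8.42%


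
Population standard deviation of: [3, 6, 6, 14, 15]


Mean = 44/5
  (3-44/5)²=841/25
  (6-44/5)²=196/25
  (6-44/5)²=196/25
  (14-44/5)²=676/25
  (15-44/5)²=961/25
Σ(x-μ)² = 574/5
σ² = (574/5)/5 = 574/25

σ = √(574/25) ≈ 4.7917


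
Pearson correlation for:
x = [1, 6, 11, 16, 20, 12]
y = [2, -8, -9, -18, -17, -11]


n=6, Σx=66, Σy=-61, Σxy=-905, Σx²=958, Σy²=883
r = (6×(-905) - 66×(-61))/√((6×958 - 66²)(6×883 - (-61)²))
= -1404/√(1392×1577) = -1404/√2195184 ≈ -1404/1481.6153 ≈ -0.9476

r ≈ -0.9476


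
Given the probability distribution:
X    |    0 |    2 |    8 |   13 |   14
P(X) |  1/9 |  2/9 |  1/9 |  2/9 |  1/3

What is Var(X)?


E[X] = 80/9
E[X²] = 998/9
Var(X) = E[X²] - (E[X])² = 998/9 - 6400/81 = 2582/81

Var(X) = 2582/81 ≈ 31.8765


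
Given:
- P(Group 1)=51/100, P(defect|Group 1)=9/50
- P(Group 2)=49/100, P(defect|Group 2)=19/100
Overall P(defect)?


P(B) = Σ P(B|Aᵢ)×P(Aᵢ)
  9/50×51/100 = 459/5000
  19/100×49/100 = 931/10000
Sum = 1849/10000

P(defect) = 1849/10000 ≈ 18.49%


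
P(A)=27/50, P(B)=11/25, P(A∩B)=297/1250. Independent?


P(A)×P(B) = 297/1250
P(A∩B) = 297/1250
Equal ✓ → Independent

Yes, independent


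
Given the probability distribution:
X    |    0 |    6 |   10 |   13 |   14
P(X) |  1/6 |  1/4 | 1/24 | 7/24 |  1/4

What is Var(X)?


E[X] = 221/24
E[X²] = 2675/24
Var(X) = E[X²] - (E[X])² = 2675/24 - 48841/576 = 15359/576

Var(X) = 15359/576 ≈ 26.6649


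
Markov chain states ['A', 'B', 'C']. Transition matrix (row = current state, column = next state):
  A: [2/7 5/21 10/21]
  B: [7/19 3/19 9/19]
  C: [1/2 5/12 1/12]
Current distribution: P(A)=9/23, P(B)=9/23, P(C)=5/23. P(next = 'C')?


P(next=C) = Σᵢ P(now=i)×P(i→C)
= 9/23×10/21 + 9/23×9/19 + 5/23×1/12
= 30/161 + 81/437 + 5/276 = 14309/36708

P = 14309/36708 ≈ 0.3898


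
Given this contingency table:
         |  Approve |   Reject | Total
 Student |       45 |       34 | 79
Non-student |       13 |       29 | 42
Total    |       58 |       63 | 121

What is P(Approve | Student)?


P(Approve | Student) = 45/(45+34) = 45/79

P(Approve|Student) = 45/79 ≈ 56.96%


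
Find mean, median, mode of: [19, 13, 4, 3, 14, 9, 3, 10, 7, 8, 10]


Sorted: [3, 3, 4, 7, 8, 9, 10, 10, 13, 14, 19]
Mean = 100/11
Median = 9
Freq: {19: 1, 13: 1, 4: 1, 3: 2, 14: 1, 9: 1, 10: 2, 7: 1, 8: 1}
Mode: [3, 10]

Mean=100/11, Median=9, Mode=[3, 10]


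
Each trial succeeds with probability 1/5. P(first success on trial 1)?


Geometric: P(X=1) = (1-p)^(k-1)×p = (4/5)^0×1/5 = 1/5

P(X=1) = 1/5 ≈ 20.00%


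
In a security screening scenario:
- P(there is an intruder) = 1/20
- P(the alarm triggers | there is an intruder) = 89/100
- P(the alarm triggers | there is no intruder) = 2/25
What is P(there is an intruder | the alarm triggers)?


Using Bayes' theorem:
P(A|B) = P(B|A)·P(A) / P(B)

P(the alarm triggers) = 89/100 × 1/20 + 2/25 × 19/20
= 89/2000 + 19/250 = 241/2000

P(there is an intruder|the alarm triggers) = (89/2000) / (241/2000) = 89/241

P(there is an intruder|the alarm triggers) = 89/241 ≈ 36.93%


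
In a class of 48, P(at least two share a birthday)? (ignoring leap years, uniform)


P(all different) = Π(365-i)/365 for i=0..47
= 0.039402
P(match) = 1 - 0.039402 = 0.960598

P ≈ 0.9606 ≈ 96.06%


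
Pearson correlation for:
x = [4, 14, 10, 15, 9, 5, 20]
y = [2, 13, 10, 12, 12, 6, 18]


n=7, Σx=77, Σy=73, Σxy=968, Σx²=1043, Σy²=921
r = (7×968 - 77×73)/√((7×1043 - 77²)(7×921 - 73²))
= 1155/√(1372×1118) = 1155/√1533896 ≈ 1155/1238.5056 ≈ 0.9326

r ≈ 0.9326


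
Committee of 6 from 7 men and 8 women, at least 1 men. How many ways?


Count by #men:
  1M,5W: C(7,1)×C(8,5)=392
  2M,4W: C(7,2)×C(8,4)=1470
  3M,3W: C(7,3)×C(8,3)=1960
  4M,2W: C(7,4)×C(8,2)=980
  5M,1W: C(7,5)×C(8,1)=168
  6M,0W: C(7,6)×C(8,0)=7
Total = 4977

4977


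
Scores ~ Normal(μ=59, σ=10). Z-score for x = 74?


z = (x - μ)/σ = (74 - 59)/10 = 1.5

z = 1.5


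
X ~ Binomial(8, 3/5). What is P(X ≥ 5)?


P(X ≥ 5) = Σ P(X=i) for i=5..8
P(X=5) = 108864/390625
P(X=6) = 81648/390625
P(X=7) = 34992/390625
P(X=8) = 6561/390625
Sum = 46413/78125

P(X ≥ 5) = 46413/78125 ≈ 59.41%


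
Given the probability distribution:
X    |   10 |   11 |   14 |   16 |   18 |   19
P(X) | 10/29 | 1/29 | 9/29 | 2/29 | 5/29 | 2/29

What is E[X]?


E[X] = Σ x·P(X=x)
= (10)×(10/29) + (11)×(1/29) + (14)×(9/29) + (16)×(2/29) + (18)×(5/29) + (19)×(2/29)
= 397/29

E[X] = 397/29


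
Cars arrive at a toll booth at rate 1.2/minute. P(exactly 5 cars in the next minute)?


Poisson(λ=1.2): P(X=5) = e^(-λ)×λ^k/k!
= e^(-1.2) × 1.2^5 / 5!
≈ 0.3011942119 × 2.48832 / 120 ≈ 0.006246

P(X=5) ≈ 0.006246 ≈ 0.62%


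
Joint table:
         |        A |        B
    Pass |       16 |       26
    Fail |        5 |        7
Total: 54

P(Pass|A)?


P(Pass|A) = 16/(16+5) = 16/21

P = 16/21 ≈ 76.19%


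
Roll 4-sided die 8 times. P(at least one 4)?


P(no 4)^8 = (3/4)^8 = 6561/65536
P(≥1) = 1 - 6561/65536 = 58975/65536

P = 58975/65536 ≈ 89.99%


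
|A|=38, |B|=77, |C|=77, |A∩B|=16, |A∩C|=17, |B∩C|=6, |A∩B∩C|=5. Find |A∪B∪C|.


|A∪B∪C| = 38+77+77-16-17-6+5 = 158

|A∪B∪C| = 158


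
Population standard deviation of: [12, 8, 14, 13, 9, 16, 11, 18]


Mean = 101/8
  (12-101/8)²=25/64
  (8-101/8)²=1369/64
  (14-101/8)²=121/64
  (13-101/8)²=9/64
  (9-101/8)²=841/64
  (16-101/8)²=729/64
  (11-101/8)²=169/64
  (18-101/8)²=1849/64
Σ(x-μ)² = 639/8
σ² = (639/8)/8 = 639/64

σ = √(639/64) ≈ 3.1598


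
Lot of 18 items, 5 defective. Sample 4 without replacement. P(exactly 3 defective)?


Hypergeometric: C(5,3)×C(13,1)/C(18,4)
= 10×13/3060 = 13/306

P(X=3) = 13/306 ≈ 4.25%


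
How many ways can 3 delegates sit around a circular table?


Circular arrangements of 3 distinct objects: fix one position to break rotational symmetry.
(n-1)! = 2! = 2

2


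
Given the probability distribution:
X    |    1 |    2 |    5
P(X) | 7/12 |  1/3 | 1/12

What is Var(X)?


E[X] = 5/3
E[X²] = 4
Var(X) = E[X²] - (E[X])² = 4 - 25/9 = 11/9

Var(X) = 11/9 ≈ 1.2222


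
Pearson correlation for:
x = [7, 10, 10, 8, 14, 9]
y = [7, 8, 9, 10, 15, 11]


n=6, Σx=58, Σy=60, Σxy=608, Σx²=590, Σy²=640
r = (6×608 - 58×60)/√((6×590 - 58²)(6×640 - 60²))
= 168/√(176×240) = 168/√42240 ≈ 168/205.5237 ≈ 0.8174

r ≈ 0.8174


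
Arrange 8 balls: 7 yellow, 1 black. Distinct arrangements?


8!/(7!×1!) = 8

8


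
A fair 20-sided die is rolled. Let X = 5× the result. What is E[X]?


E[die] = (1+20)/2 = 21/2
E[X] = 5 × 21/2 = 105/2

E[X] = 105/2


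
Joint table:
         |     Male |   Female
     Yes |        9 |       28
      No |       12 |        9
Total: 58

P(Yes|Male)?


P(Yes|Male) = 9/(9+12) = 9/21 = 3/7

P = 3/7 ≈ 42.86%


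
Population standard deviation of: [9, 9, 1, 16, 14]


Mean = 49/5
  (9-49/5)²=16/25
  (9-49/5)²=16/25
  (1-49/5)²=1936/25
  (16-49/5)²=961/25
  (14-49/5)²=441/25
Σ(x-μ)² = 674/5
σ² = (674/5)/5 = 674/25

σ = √(674/25) ≈ 5.1923


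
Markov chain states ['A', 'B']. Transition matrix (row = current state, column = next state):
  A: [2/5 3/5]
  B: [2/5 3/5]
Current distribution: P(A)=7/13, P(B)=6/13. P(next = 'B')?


P(next=B) = Σᵢ P(now=i)×P(i→B)
= 7/13×3/5 + 6/13×3/5
= 21/65 + 18/65 = 3/5

P = 3/5 ≈ 0.6000


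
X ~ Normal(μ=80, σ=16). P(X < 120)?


z = (120-80)/16 = 2.5
P(Z < 2.5) = 0.9938

P(X < 120) ≈ 0.9938


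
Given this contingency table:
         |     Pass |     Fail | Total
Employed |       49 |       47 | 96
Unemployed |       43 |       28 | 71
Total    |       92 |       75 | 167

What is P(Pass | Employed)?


P(Pass | Employed) = 49/(49+47) = 49/96

P(Pass|Employed) = 49/96 ≈ 51.04%


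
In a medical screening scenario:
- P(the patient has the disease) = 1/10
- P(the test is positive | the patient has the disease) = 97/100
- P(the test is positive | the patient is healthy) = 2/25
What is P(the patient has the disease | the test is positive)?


Using Bayes' theorem:
P(A|B) = P(B|A)·P(A) / P(B)

P(the test is positive) = 97/100 × 1/10 + 2/25 × 9/10
= 97/1000 + 9/125 = 169/1000

P(the patient has the disease|the test is positive) = (97/1000) / (169/1000) = 97/169

P(the patient has the disease|the test is positive) = 97/169 ≈ 57.40%


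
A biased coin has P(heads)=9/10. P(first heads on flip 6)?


Geometric: P(X=6) = (1-p)^(k-1)×p = (1/10)^5×9/10 = 9/1000000

P(X=6) = 9/1000000 ≈ 0.00%


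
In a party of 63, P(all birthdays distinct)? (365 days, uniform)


P(all different) = Π(365-i)/365 for i=0..62
= (365/365)×(364/365)×...×(303/365)
= 0.003396

P ≈ 0.0034 ≈ 0.34%


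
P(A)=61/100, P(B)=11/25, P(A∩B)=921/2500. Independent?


P(A)×P(B) = 671/2500
P(A∩B) = 921/2500
Not equal → NOT independent

No, not independent


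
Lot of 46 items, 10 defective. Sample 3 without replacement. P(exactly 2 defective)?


Hypergeometric: C(10,2)×C(36,1)/C(46,3)
= 45×36/15180 = 27/253

P(X=2) = 27/253 ≈ 10.67%


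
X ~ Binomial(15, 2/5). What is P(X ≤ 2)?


P(X ≤ 2) = Σ P(X=i) for i=0..2
P(X=0) = 14348907/30517578125
P(X=1) = 28697814/6103515625
P(X=2) = 133923132/6103515625
Sum = 827453637/30517578125

P(X ≤ 2) = 827453637/30517578125 ≈ 2.71%


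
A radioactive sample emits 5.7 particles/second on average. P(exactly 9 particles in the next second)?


Poisson(λ=5.7): P(X=9) = e^(-λ)×λ^k/k!
= e^(-5.7) × 5.7^9 / 9!
≈ 0.003345965457 × 6351461.95538 / 362880 ≈ 0.058564

P(X=9) ≈ 0.058564 ≈ 5.86%


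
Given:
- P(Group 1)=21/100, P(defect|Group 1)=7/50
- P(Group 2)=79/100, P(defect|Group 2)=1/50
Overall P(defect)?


P(B) = Σ P(B|Aᵢ)×P(Aᵢ)
  7/50×21/100 = 147/5000
  1/50×79/100 = 79/5000
Sum = 113/2500

P(defect) = 113/2500 ≈ 4.52%


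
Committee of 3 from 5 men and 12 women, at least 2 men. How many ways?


Count by #men:
  2M,1W: C(5,2)×C(12,1)=120
  3M,0W: C(5,3)×C(12,0)=10
Total = 130

130


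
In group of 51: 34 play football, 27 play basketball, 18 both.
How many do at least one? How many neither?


|A∪B| = 34+27-18 = 43
Neither = 51-43 = 8

At least one: 43; Neither: 8


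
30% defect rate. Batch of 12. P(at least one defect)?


P(all good) = (7/10)^12 = 13841287201/1000000000000
P(≥1 defect) = 986158712799/1000000000000

P = 986158712799/1000000000000 ≈ 98.62%


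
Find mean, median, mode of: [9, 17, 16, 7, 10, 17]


Sorted: [7, 9, 10, 16, 17, 17]
Mean = 76/6 = 38/3
Median = 13
Freq: {9: 1, 17: 2, 16: 1, 7: 1, 10: 1}
Mode: [17]

Mean=38/3, Median=13, Mode=17


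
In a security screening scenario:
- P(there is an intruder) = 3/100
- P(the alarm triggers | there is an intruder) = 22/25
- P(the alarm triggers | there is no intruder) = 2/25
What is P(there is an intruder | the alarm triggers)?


Using Bayes' theorem:
P(A|B) = P(B|A)·P(A) / P(B)

P(the alarm triggers) = 22/25 × 3/100 + 2/25 × 97/100
= 33/1250 + 97/1250 = 13/125

P(there is an intruder|the alarm triggers) = (33/1250) / (13/125) = 33/130

P(there is an intruder|the alarm triggers) = 33/130 ≈ 25.38%


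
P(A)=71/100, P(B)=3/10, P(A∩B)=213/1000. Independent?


P(A)×P(B) = 213/1000
P(A∩B) = 213/1000
Equal ✓ → Independent

Yes, independent


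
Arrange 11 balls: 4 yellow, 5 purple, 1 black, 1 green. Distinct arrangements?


11!/(4!×5!×1!×1!) = 13860

13860


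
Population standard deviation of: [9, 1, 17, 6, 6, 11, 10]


Mean = 60/7
  (9-60/7)²=9/49
  (1-60/7)²=2809/49
  (17-60/7)²=3481/49
  (6-60/7)²=324/49
  (6-60/7)²=324/49
  (11-60/7)²=289/49
  (10-60/7)²=100/49
Σ(x-μ)² = 1048/7
σ² = (1048/7)/7 = 1048/49

σ = √(1048/49) ≈ 4.6247


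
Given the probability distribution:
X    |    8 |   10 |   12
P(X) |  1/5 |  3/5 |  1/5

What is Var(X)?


E[X] = 10
E[X²] = 508/5
Var(X) = E[X²] - (E[X])² = 508/5 - 100 = 8/5

Var(X) = 8/5 ≈ 1.6000
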